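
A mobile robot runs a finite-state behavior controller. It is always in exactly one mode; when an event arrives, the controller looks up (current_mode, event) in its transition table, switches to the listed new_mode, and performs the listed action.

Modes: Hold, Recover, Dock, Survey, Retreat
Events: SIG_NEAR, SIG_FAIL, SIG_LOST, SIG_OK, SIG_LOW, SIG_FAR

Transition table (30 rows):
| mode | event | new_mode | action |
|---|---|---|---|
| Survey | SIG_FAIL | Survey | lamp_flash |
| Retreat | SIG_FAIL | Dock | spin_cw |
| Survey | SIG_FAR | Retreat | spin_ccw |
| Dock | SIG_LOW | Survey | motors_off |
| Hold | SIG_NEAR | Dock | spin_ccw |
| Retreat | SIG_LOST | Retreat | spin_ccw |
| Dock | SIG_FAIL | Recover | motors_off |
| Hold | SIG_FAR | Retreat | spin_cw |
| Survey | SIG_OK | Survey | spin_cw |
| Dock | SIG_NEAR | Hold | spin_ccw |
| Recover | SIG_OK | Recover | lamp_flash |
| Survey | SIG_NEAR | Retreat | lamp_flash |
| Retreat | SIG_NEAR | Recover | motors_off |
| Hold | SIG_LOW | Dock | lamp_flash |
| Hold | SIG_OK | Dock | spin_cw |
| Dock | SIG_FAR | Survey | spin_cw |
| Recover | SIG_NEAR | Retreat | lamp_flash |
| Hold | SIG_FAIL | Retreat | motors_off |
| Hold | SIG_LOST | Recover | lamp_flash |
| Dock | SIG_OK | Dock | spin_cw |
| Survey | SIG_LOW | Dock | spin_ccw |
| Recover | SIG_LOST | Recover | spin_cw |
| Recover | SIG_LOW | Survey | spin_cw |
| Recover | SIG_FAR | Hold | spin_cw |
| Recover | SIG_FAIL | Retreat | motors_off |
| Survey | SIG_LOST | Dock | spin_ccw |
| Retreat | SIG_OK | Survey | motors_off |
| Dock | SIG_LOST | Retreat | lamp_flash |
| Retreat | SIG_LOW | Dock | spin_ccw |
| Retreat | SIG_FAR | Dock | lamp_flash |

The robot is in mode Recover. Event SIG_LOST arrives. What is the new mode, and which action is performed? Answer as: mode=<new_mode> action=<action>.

mode=Recover action=spin_cw

current mode = Recover; filter table to that mode:
  (Recover, SIG_OK) → (Recover, lamp_flash)
  (Recover, SIG_NEAR) → (Retreat, lamp_flash)
  (Recover, SIG_LOST) → (Recover, spin_cw)  ← event matches
  (Recover, SIG_LOW) → (Survey, spin_cw)
  (Recover, SIG_FAR) → (Hold, spin_cw)
  (Recover, SIG_FAIL) → (Retreat, motors_off)
event = SIG_LOST selects (Recover, spin_cw)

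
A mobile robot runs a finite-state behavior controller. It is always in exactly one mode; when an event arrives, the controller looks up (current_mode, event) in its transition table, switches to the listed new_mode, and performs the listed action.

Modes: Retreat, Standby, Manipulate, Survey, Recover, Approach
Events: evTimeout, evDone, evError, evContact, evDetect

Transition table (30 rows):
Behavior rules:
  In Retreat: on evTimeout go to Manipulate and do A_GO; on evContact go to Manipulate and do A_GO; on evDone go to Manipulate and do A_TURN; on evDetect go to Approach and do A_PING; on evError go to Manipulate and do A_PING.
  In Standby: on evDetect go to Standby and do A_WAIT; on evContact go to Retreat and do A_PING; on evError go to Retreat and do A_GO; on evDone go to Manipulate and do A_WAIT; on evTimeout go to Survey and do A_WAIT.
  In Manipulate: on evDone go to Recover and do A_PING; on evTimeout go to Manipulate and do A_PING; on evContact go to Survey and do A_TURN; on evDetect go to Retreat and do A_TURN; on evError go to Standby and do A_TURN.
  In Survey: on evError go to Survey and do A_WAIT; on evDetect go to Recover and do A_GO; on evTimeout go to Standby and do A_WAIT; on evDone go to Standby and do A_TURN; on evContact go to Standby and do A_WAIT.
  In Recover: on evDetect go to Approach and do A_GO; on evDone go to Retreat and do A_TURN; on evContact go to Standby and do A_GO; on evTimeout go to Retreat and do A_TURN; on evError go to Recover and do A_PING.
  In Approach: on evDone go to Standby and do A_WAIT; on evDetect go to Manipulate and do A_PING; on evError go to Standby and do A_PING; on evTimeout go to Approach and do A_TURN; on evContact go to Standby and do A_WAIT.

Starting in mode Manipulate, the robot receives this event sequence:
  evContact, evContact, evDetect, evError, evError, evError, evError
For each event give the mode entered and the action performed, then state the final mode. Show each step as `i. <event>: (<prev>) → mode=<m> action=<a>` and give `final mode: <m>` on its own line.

1. evContact: (Manipulate) → mode=Survey action=A_TURN
2. evContact: (Survey) → mode=Standby action=A_WAIT
3. evDetect: (Standby) → mode=Standby action=A_WAIT
4. evError: (Standby) → mode=Retreat action=A_GO
5. evError: (Retreat) → mode=Manipulate action=A_PING
6. evError: (Manipulate) → mode=Standby action=A_TURN
7. evError: (Standby) → mode=Retreat action=A_GO

final mode: Retreat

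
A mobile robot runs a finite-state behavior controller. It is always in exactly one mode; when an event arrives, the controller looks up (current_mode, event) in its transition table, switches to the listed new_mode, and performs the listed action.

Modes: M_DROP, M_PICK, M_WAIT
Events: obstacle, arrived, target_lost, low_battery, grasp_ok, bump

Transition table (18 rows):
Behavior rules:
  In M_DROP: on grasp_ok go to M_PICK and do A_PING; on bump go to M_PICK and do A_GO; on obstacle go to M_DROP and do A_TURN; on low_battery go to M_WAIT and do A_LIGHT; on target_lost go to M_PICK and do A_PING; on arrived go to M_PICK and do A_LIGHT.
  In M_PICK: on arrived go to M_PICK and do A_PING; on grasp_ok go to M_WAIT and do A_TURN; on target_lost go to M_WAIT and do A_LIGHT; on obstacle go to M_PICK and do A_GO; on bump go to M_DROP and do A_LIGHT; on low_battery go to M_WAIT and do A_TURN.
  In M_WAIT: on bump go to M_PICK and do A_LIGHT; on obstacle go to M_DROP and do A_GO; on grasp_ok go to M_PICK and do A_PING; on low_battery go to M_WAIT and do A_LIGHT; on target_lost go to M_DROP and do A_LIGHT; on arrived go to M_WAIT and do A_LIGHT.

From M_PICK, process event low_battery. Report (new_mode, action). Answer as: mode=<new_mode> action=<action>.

mode=M_WAIT action=A_TURN

current mode = M_PICK; filter table to that mode:
  (M_PICK, arrived) → (M_PICK, A_PING)
  (M_PICK, grasp_ok) → (M_WAIT, A_TURN)
  (M_PICK, target_lost) → (M_WAIT, A_LIGHT)
  (M_PICK, obstacle) → (M_PICK, A_GO)
  (M_PICK, bump) → (M_DROP, A_LIGHT)
  (M_PICK, low_battery) → (M_WAIT, A_TURN)  ← event matches
event = low_battery selects (M_WAIT, A_TURN)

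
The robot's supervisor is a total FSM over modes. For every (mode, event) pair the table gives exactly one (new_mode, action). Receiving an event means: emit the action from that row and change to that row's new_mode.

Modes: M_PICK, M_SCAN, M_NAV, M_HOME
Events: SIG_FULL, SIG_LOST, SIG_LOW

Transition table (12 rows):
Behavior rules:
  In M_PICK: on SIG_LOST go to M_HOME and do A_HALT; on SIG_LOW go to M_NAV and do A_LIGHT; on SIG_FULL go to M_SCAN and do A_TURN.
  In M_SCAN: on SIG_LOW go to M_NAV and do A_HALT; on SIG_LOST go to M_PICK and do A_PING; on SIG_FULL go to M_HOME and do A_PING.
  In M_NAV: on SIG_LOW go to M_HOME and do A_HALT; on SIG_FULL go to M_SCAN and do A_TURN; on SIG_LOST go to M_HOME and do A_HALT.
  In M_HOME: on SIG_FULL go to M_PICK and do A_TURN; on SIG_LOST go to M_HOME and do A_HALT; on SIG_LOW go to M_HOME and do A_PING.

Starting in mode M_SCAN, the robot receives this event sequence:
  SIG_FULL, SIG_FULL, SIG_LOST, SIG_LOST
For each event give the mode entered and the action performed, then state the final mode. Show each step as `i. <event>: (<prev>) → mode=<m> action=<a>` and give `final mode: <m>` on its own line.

1. SIG_FULL: (M_SCAN) → mode=M_HOME action=A_PING
2. SIG_FULL: (M_HOME) → mode=M_PICK action=A_TURN
3. SIG_LOST: (M_PICK) → mode=M_HOME action=A_HALT
4. SIG_LOST: (M_HOME) → mode=M_HOME action=A_HALT

final mode: M_HOME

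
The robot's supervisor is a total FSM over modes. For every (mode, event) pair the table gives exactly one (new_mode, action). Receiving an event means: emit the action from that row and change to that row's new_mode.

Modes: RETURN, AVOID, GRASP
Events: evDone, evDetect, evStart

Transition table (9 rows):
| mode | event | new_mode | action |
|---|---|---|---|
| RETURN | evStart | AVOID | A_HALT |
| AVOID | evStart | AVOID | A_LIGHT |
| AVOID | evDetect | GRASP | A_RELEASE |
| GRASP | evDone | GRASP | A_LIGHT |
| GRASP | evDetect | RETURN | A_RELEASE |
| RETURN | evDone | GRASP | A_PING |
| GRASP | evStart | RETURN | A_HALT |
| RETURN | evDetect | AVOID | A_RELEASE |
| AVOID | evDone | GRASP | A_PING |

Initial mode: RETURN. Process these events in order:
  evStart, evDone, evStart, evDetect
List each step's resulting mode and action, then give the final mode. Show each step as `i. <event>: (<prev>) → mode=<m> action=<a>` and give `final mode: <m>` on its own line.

1. evStart: (RETURN) → mode=AVOID action=A_HALT
2. evDone: (AVOID) → mode=GRASP action=A_PING
3. evStart: (GRASP) → mode=RETURN action=A_HALT
4. evDetect: (RETURN) → mode=AVOID action=A_RELEASE

final mode: AVOID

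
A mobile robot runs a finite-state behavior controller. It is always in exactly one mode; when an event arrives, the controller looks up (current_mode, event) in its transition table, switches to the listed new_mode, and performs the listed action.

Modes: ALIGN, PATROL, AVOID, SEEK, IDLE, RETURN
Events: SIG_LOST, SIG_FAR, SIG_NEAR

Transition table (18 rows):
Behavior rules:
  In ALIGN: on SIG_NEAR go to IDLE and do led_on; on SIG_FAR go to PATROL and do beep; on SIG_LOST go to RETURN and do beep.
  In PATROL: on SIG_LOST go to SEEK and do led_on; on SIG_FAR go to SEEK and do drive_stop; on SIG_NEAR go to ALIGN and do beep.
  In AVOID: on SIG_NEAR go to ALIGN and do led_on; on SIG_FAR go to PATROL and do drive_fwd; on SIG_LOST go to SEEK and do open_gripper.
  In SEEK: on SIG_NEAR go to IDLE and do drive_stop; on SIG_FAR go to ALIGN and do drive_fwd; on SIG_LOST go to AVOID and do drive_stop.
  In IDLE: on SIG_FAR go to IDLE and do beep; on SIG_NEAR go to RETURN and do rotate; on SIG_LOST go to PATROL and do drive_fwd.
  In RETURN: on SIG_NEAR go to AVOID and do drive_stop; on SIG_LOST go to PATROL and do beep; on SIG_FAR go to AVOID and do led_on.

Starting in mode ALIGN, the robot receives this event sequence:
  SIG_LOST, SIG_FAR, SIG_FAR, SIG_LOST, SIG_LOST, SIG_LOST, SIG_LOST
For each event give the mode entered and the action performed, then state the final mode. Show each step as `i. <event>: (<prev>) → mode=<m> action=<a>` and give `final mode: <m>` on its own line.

final mode: AVOID

1. SIG_LOST: (ALIGN) → mode=RETURN action=beep
2. SIG_FAR: (RETURN) → mode=AVOID action=led_on
3. SIG_FAR: (AVOID) → mode=PATROL action=drive_fwd
4. SIG_LOST: (PATROL) → mode=SEEK action=led_on
5. SIG_LOST: (SEEK) → mode=AVOID action=drive_stop
6. SIG_LOST: (AVOID) → mode=SEEK action=open_gripper
7. SIG_LOST: (SEEK) → mode=AVOID action=drive_stop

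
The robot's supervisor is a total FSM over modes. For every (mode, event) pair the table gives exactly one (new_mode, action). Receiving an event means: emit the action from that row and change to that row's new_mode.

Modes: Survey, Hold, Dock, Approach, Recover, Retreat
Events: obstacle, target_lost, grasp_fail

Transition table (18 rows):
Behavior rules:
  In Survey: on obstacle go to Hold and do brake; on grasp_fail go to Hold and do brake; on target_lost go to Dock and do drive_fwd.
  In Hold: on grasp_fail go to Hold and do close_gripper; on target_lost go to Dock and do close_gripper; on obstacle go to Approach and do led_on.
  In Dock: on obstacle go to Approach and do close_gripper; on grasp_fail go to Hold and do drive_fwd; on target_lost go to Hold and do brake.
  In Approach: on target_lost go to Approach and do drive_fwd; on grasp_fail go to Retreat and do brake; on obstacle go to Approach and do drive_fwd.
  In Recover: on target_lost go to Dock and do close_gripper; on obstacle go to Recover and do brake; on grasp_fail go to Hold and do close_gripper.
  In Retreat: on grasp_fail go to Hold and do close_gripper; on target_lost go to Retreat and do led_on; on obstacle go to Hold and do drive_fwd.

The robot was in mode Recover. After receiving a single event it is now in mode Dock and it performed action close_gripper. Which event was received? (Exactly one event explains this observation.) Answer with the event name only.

try obstacle: (Recover, obstacle) → (Recover, brake)
try target_lost: (Recover, target_lost) → (Dock, close_gripper)  ← matches
try grasp_fail: (Recover, grasp_fail) → (Hold, close_gripper)

target_lost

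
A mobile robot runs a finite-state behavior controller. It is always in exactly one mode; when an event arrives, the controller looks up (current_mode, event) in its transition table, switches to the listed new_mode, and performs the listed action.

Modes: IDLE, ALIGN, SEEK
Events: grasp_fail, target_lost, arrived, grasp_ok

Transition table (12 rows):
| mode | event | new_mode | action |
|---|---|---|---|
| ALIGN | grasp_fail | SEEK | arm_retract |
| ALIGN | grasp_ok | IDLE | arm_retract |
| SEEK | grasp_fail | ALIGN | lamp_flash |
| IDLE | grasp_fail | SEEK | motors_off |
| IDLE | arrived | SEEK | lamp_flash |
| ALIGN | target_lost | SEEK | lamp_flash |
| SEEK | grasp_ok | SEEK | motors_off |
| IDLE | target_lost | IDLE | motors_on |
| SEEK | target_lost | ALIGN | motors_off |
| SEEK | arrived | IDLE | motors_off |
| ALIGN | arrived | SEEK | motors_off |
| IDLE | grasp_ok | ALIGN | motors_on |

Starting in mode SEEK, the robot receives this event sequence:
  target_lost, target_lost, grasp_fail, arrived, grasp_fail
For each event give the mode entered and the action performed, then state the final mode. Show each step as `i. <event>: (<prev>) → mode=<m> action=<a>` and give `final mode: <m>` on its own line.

final mode: ALIGN

1. target_lost: (SEEK) → mode=ALIGN action=motors_off
2. target_lost: (ALIGN) → mode=SEEK action=lamp_flash
3. grasp_fail: (SEEK) → mode=ALIGN action=lamp_flash
4. arrived: (ALIGN) → mode=SEEK action=motors_off
5. grasp_fail: (SEEK) → mode=ALIGN action=lamp_flash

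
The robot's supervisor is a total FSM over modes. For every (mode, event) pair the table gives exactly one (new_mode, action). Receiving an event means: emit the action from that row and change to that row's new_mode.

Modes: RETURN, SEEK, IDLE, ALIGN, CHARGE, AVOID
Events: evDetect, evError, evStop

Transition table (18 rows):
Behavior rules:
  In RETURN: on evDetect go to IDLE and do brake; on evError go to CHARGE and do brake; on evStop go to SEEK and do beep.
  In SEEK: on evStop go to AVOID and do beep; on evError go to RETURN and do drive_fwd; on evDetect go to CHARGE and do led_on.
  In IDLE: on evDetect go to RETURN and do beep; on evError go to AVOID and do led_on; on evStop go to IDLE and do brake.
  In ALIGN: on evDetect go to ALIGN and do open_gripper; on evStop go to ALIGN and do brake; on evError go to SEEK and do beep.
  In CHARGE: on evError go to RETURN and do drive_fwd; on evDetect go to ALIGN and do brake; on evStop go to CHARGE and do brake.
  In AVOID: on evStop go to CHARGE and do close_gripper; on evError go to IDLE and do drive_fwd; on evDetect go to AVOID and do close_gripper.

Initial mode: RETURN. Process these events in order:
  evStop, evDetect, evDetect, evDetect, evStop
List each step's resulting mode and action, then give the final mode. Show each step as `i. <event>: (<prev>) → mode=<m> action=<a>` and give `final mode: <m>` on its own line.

final mode: ALIGN

1. evStop: (RETURN) → mode=SEEK action=beep
2. evDetect: (SEEK) → mode=CHARGE action=led_on
3. evDetect: (CHARGE) → mode=ALIGN action=brake
4. evDetect: (ALIGN) → mode=ALIGN action=open_gripper
5. evStop: (ALIGN) → mode=ALIGN action=brake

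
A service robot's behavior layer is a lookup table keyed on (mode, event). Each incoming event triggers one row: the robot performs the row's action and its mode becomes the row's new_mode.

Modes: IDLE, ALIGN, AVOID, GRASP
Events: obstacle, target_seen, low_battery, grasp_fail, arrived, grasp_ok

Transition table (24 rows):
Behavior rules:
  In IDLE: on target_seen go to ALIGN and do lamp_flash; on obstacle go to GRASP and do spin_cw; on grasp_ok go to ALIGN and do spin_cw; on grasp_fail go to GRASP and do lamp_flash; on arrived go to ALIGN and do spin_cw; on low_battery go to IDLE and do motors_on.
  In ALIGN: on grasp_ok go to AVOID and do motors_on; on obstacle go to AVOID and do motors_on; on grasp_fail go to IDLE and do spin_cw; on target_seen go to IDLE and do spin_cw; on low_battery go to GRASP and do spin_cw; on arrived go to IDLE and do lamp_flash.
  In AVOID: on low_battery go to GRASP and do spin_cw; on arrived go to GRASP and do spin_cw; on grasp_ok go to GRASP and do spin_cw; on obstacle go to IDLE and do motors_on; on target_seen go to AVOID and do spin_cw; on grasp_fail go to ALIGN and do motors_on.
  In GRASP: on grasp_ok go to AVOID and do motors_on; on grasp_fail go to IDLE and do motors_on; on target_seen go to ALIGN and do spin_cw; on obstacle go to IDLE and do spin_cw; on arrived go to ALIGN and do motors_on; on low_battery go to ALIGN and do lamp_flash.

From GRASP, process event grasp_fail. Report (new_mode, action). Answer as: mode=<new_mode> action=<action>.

current mode = GRASP; filter table to that mode:
  (GRASP, grasp_ok) → (AVOID, motors_on)
  (GRASP, grasp_fail) → (IDLE, motors_on)  ← event matches
  (GRASP, target_seen) → (ALIGN, spin_cw)
  (GRASP, obstacle) → (IDLE, spin_cw)
  (GRASP, arrived) → (ALIGN, motors_on)
  (GRASP, low_battery) → (ALIGN, lamp_flash)
event = grasp_fail selects (IDLE, motors_on)

mode=IDLE action=motors_on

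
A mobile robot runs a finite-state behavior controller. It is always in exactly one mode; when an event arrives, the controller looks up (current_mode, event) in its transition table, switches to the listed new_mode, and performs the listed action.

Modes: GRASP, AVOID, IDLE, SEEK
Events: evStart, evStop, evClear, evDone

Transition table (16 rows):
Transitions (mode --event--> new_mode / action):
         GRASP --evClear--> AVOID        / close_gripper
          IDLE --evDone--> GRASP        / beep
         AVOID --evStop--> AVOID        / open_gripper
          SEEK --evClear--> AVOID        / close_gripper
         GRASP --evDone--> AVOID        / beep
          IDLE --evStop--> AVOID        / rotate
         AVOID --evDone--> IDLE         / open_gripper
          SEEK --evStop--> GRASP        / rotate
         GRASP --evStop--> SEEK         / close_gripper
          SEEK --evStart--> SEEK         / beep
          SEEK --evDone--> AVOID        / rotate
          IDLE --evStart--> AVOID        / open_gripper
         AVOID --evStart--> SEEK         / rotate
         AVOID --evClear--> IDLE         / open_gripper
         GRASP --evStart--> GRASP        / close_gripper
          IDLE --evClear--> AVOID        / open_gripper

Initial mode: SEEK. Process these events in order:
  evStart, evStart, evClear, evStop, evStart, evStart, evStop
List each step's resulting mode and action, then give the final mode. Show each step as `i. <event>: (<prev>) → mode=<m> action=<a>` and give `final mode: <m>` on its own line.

1. evStart: (SEEK) → mode=SEEK action=beep
2. evStart: (SEEK) → mode=SEEK action=beep
3. evClear: (SEEK) → mode=AVOID action=close_gripper
4. evStop: (AVOID) → mode=AVOID action=open_gripper
5. evStart: (AVOID) → mode=SEEK action=rotate
6. evStart: (SEEK) → mode=SEEK action=beep
7. evStop: (SEEK) → mode=GRASP action=rotate

final mode: GRASP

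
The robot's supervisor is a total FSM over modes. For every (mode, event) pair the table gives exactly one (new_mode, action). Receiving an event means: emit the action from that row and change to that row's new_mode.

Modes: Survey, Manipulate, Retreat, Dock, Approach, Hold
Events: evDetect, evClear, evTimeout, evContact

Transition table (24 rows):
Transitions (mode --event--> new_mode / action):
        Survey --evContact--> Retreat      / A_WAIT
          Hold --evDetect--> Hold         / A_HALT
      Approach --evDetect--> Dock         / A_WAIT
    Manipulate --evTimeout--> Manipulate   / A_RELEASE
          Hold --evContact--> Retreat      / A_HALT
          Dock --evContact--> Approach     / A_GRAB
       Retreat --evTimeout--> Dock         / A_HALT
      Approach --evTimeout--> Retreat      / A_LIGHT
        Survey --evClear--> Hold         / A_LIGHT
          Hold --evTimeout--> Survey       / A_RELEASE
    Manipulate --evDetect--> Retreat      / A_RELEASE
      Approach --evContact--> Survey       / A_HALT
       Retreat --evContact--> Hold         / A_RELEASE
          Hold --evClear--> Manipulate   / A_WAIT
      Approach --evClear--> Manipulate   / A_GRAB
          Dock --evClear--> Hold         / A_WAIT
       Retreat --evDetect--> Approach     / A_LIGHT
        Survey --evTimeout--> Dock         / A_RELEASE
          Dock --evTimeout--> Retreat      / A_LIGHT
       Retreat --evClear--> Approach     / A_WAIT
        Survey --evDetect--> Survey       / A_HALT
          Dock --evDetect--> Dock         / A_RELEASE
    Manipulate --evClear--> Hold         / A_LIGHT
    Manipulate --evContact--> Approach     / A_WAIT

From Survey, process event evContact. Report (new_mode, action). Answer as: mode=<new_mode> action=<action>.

current mode = Survey; filter table to that mode:
  (Survey, evContact) → (Retreat, A_WAIT)  ← event matches
  (Survey, evClear) → (Hold, A_LIGHT)
  (Survey, evTimeout) → (Dock, A_RELEASE)
  (Survey, evDetect) → (Survey, A_HALT)
event = evContact selects (Retreat, A_WAIT)

mode=Retreat action=A_WAIT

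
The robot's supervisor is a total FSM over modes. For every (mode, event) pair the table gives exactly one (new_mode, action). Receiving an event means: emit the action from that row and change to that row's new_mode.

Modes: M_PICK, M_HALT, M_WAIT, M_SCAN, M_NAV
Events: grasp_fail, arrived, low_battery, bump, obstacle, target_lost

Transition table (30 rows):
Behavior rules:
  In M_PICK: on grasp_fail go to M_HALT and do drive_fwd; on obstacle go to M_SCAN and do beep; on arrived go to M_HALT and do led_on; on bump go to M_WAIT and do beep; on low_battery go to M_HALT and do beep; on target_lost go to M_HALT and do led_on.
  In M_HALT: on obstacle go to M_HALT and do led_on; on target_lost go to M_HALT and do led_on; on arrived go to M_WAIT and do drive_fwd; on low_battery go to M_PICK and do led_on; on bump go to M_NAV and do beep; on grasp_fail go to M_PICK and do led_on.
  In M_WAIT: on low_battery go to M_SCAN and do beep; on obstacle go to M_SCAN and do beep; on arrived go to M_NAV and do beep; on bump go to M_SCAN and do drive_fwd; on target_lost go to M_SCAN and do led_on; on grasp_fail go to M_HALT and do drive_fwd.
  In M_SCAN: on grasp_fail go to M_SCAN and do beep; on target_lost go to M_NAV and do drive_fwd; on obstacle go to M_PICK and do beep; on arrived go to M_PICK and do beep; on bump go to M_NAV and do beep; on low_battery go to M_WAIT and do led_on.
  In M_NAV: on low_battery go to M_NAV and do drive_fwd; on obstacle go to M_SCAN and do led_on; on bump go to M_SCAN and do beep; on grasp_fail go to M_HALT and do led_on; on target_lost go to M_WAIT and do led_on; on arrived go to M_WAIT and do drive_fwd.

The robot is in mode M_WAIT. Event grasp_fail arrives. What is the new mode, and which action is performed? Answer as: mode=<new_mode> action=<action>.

current mode = M_WAIT; filter table to that mode:
  (M_WAIT, low_battery) → (M_SCAN, beep)
  (M_WAIT, obstacle) → (M_SCAN, beep)
  (M_WAIT, arrived) → (M_NAV, beep)
  (M_WAIT, bump) → (M_SCAN, drive_fwd)
  (M_WAIT, target_lost) → (M_SCAN, led_on)
  (M_WAIT, grasp_fail) → (M_HALT, drive_fwd)  ← event matches
event = grasp_fail selects (M_HALT, drive_fwd)

mode=M_HALT action=drive_fwd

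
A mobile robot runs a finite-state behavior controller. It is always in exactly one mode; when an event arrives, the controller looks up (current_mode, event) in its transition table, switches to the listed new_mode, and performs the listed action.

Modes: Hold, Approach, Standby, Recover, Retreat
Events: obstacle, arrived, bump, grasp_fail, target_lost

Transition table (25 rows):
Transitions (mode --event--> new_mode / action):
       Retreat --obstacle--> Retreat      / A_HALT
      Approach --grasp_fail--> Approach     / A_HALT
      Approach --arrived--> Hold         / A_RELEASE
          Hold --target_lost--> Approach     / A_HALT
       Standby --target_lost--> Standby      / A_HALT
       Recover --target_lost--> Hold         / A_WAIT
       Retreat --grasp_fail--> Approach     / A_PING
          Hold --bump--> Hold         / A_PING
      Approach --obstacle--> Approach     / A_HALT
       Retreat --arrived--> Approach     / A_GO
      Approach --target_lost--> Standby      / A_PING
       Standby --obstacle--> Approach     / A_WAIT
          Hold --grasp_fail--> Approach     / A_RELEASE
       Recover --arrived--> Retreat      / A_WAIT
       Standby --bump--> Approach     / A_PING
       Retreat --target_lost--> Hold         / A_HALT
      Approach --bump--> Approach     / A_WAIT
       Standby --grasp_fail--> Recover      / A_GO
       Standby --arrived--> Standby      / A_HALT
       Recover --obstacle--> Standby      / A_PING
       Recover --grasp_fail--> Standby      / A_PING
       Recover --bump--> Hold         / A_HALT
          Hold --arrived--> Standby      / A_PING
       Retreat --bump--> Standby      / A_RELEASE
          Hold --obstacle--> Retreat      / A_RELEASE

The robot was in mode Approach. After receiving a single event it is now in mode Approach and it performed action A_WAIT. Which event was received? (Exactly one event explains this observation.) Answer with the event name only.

bump

try obstacle: (Approach, obstacle) → (Approach, A_HALT)
try arrived: (Approach, arrived) → (Hold, A_RELEASE)
try bump: (Approach, bump) → (Approach, A_WAIT)  ← matches
try grasp_fail: (Approach, grasp_fail) → (Approach, A_HALT)
try target_lost: (Approach, target_lost) → (Standby, A_PING)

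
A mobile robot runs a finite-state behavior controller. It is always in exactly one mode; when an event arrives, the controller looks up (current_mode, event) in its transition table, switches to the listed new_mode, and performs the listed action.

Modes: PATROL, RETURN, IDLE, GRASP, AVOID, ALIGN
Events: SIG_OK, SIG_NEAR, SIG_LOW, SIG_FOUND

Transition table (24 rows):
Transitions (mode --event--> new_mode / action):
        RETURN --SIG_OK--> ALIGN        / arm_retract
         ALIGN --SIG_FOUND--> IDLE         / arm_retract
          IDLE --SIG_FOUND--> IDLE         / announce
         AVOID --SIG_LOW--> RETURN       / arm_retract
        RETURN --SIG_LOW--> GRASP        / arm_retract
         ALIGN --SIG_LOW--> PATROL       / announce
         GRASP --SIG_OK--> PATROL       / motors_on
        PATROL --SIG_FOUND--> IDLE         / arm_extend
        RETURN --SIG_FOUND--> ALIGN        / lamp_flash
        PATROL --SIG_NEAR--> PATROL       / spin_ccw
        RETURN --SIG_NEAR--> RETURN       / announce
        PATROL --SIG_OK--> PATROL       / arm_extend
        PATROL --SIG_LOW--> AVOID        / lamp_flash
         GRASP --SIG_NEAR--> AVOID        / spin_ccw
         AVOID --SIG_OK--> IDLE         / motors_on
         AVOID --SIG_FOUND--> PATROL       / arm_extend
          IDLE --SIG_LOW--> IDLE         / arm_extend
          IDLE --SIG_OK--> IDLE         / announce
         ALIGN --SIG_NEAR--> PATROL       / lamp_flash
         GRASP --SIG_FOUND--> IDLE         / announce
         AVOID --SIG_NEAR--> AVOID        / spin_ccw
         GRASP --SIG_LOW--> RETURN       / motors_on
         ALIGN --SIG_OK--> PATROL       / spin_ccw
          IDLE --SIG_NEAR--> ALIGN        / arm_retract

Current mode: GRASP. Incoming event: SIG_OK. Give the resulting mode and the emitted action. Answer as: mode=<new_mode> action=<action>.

current mode = GRASP; filter table to that mode:
  (GRASP, SIG_OK) → (PATROL, motors_on)  ← event matches
  (GRASP, SIG_NEAR) → (AVOID, spin_ccw)
  (GRASP, SIG_FOUND) → (IDLE, announce)
  (GRASP, SIG_LOW) → (RETURN, motors_on)
event = SIG_OK selects (PATROL, motors_on)

mode=PATROL action=motors_on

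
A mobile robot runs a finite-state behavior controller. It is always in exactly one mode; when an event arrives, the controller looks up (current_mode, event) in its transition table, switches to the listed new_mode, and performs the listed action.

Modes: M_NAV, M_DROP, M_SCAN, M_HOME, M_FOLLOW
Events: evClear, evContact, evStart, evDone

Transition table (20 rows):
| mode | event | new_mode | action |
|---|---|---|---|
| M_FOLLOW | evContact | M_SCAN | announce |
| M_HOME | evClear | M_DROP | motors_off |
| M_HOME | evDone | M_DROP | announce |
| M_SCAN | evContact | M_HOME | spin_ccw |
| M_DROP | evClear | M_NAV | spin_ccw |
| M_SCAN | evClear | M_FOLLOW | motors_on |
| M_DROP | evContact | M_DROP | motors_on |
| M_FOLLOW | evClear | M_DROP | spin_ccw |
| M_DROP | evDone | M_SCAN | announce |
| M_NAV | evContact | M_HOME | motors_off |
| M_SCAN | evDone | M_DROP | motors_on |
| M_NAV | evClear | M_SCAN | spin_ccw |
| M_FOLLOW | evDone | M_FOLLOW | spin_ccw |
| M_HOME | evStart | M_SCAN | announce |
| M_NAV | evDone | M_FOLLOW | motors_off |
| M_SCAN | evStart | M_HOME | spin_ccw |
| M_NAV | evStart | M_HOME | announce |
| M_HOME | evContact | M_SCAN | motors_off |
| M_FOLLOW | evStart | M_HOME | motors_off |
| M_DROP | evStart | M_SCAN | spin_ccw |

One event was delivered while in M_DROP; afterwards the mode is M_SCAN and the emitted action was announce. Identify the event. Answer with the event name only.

try evClear: (M_DROP, evClear) → (M_NAV, spin_ccw)
try evContact: (M_DROP, evContact) → (M_DROP, motors_on)
try evStart: (M_DROP, evStart) → (M_SCAN, spin_ccw)
try evDone: (M_DROP, evDone) → (M_SCAN, announce)  ← matches

evDone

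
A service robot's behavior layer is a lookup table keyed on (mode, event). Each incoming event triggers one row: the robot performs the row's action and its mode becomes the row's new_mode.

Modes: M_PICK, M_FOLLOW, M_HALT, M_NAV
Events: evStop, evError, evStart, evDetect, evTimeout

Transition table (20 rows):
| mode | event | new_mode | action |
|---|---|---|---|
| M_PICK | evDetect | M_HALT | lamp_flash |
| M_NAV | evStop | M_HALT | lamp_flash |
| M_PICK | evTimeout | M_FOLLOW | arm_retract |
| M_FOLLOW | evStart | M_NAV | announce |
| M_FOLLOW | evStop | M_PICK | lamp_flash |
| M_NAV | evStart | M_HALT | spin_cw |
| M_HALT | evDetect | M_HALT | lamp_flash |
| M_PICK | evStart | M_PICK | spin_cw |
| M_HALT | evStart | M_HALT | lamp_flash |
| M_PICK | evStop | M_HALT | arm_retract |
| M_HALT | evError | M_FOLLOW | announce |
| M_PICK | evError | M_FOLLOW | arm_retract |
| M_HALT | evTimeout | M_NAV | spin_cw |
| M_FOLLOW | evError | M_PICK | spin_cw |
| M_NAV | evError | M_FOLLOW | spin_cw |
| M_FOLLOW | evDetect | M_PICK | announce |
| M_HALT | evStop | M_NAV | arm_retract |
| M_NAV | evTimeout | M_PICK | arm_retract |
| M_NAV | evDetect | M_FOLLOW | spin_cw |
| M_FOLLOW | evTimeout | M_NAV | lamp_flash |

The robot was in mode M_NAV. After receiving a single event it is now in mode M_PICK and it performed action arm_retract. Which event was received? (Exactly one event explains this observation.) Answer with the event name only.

evTimeout

try evStop: (M_NAV, evStop) → (M_HALT, lamp_flash)
try evError: (M_NAV, evError) → (M_FOLLOW, spin_cw)
try evStart: (M_NAV, evStart) → (M_HALT, spin_cw)
try evDetect: (M_NAV, evDetect) → (M_FOLLOW, spin_cw)
try evTimeout: (M_NAV, evTimeout) → (M_PICK, arm_retract)  ← matches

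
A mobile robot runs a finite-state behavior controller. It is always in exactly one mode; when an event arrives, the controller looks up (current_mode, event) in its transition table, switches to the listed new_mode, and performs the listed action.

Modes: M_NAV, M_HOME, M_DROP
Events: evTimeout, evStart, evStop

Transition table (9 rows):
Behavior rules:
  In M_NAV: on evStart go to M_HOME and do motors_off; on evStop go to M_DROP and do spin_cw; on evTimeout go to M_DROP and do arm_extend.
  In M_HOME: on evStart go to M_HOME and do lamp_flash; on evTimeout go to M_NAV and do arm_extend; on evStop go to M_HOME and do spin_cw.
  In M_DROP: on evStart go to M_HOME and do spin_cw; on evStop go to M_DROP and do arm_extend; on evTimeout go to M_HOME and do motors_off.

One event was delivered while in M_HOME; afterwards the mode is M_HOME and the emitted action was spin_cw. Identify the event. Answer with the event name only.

try evTimeout: (M_HOME, evTimeout) → (M_NAV, arm_extend)
try evStart: (M_HOME, evStart) → (M_HOME, lamp_flash)
try evStop: (M_HOME, evStop) → (M_HOME, spin_cw)  ← matches

evStop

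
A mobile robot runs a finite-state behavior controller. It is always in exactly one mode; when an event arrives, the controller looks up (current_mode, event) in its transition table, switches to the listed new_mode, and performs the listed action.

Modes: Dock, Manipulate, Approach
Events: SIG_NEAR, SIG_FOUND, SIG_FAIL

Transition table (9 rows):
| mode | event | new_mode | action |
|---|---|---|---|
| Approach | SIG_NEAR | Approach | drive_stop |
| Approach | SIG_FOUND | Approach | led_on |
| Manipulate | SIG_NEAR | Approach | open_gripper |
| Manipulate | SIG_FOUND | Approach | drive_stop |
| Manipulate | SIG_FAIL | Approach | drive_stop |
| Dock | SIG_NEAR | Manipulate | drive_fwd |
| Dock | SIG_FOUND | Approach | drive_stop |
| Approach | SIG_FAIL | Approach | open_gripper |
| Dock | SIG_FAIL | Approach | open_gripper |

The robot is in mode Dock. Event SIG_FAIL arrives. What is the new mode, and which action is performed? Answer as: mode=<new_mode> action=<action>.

mode=Approach action=open_gripper

current mode = Dock; filter table to that mode:
  (Dock, SIG_NEAR) → (Manipulate, drive_fwd)
  (Dock, SIG_FOUND) → (Approach, drive_stop)
  (Dock, SIG_FAIL) → (Approach, open_gripper)  ← event matches
event = SIG_FAIL selects (Approach, open_gripper)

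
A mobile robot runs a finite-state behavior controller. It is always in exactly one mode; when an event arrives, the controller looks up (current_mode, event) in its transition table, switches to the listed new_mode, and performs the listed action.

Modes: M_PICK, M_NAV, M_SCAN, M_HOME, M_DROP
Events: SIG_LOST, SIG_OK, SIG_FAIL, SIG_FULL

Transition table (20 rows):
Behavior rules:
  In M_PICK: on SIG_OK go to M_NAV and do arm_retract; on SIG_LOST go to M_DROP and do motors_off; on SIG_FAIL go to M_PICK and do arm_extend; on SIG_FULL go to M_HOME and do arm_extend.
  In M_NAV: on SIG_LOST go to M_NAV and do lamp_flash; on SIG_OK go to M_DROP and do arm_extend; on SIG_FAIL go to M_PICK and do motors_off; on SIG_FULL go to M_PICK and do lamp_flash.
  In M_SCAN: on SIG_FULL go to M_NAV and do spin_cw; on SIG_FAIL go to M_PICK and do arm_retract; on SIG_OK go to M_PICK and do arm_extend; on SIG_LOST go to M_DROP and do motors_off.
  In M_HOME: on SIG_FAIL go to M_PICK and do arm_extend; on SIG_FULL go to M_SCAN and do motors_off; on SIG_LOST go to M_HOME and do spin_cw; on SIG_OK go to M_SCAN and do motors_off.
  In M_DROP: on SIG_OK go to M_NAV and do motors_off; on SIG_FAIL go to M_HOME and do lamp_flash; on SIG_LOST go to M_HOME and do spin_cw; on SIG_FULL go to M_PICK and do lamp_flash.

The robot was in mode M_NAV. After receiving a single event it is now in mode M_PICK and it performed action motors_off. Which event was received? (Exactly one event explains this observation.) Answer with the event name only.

try SIG_LOST: (M_NAV, SIG_LOST) → (M_NAV, lamp_flash)
try SIG_OK: (M_NAV, SIG_OK) → (M_DROP, arm_extend)
try SIG_FAIL: (M_NAV, SIG_FAIL) → (M_PICK, motors_off)  ← matches
try SIG_FULL: (M_NAV, SIG_FULL) → (M_PICK, lamp_flash)

SIG_FAIL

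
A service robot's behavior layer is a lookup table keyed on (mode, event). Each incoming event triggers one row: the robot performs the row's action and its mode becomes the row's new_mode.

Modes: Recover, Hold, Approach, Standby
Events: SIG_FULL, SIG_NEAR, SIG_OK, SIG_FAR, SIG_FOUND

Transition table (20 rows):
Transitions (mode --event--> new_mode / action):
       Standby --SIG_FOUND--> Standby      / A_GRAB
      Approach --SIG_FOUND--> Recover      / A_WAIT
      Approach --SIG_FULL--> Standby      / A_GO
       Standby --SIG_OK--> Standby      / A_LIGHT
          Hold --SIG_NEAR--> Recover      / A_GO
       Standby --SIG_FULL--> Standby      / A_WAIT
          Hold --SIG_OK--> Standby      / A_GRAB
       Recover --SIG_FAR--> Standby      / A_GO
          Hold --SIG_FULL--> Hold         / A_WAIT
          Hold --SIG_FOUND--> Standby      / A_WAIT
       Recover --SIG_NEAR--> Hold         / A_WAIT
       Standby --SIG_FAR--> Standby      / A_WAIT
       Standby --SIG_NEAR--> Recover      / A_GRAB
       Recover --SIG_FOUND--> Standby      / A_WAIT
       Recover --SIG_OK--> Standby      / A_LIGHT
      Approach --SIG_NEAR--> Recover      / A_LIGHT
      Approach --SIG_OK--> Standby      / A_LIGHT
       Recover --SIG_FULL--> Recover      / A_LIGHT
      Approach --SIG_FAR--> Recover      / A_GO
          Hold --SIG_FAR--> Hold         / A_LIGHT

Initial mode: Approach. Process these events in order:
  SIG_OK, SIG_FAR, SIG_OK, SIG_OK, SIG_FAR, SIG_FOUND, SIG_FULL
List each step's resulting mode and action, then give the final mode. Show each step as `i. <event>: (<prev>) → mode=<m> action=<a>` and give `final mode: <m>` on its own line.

1. SIG_OK: (Approach) → mode=Standby action=A_LIGHT
2. SIG_FAR: (Standby) → mode=Standby action=A_WAIT
3. SIG_OK: (Standby) → mode=Standby action=A_LIGHT
4. SIG_OK: (Standby) → mode=Standby action=A_LIGHT
5. SIG_FAR: (Standby) → mode=Standby action=A_WAIT
6. SIG_FOUND: (Standby) → mode=Standby action=A_GRAB
7. SIG_FULL: (Standby) → mode=Standby action=A_WAIT

final mode: Standby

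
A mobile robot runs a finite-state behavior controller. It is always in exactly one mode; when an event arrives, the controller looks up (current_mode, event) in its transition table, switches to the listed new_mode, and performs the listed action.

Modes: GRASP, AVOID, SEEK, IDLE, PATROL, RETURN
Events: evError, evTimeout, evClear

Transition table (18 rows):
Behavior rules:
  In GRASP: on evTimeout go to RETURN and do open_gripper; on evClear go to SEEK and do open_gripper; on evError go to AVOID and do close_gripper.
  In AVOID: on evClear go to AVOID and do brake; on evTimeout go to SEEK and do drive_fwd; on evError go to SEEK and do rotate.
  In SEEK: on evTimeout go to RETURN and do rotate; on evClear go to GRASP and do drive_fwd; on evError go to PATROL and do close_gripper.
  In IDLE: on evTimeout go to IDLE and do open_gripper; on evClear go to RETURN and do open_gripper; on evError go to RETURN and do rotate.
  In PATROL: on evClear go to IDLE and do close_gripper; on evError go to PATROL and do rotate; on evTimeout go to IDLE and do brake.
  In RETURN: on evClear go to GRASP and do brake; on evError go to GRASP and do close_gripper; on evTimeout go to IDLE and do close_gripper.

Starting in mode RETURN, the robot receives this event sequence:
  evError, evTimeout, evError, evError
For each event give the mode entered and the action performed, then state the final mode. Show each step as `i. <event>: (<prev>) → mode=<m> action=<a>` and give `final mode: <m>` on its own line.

final mode: AVOID

1. evError: (RETURN) → mode=GRASP action=close_gripper
2. evTimeout: (GRASP) → mode=RETURN action=open_gripper
3. evError: (RETURN) → mode=GRASP action=close_gripper
4. evError: (GRASP) → mode=AVOID action=close_gripper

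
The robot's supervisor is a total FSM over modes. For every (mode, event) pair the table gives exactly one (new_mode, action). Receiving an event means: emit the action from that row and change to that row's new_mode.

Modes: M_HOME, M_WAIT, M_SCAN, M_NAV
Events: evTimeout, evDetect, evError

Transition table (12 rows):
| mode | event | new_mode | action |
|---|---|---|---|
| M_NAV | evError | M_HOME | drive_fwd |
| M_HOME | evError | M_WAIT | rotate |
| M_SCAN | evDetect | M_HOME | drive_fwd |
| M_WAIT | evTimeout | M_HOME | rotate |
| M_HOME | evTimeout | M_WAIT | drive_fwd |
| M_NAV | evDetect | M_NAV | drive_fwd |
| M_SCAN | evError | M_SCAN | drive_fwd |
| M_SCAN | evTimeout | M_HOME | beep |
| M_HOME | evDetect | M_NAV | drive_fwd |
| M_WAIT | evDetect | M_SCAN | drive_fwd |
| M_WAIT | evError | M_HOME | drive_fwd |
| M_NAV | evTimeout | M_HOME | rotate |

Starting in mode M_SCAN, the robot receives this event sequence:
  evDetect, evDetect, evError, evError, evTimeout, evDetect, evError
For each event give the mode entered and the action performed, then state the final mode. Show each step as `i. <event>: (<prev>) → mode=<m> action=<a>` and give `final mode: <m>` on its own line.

1. evDetect: (M_SCAN) → mode=M_HOME action=drive_fwd
2. evDetect: (M_HOME) → mode=M_NAV action=drive_fwd
3. evError: (M_NAV) → mode=M_HOME action=drive_fwd
4. evError: (M_HOME) → mode=M_WAIT action=rotate
5. evTimeout: (M_WAIT) → mode=M_HOME action=rotate
6. evDetect: (M_HOME) → mode=M_NAV action=drive_fwd
7. evError: (M_NAV) → mode=M_HOME action=drive_fwd

final mode: M_HOME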